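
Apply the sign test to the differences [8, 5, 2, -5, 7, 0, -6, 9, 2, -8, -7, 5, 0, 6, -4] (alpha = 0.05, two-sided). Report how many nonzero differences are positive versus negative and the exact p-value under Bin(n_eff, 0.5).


Step 1: Discard zero differences. Original n = 15; n_eff = number of nonzero differences = 13.
Nonzero differences (with sign): +8, +5, +2, -5, +7, -6, +9, +2, -8, -7, +5, +6, -4
Step 2: Count signs: positive = 8, negative = 5.
Step 3: Under H0: P(positive) = 0.5, so the number of positives S ~ Bin(13, 0.5).
Step 4: Two-sided exact p-value = sum of Bin(13,0.5) probabilities at or below the observed probability = 0.581055.
Step 5: alpha = 0.05. fail to reject H0.

n_eff = 13, pos = 8, neg = 5, p = 0.581055, fail to reject H0.


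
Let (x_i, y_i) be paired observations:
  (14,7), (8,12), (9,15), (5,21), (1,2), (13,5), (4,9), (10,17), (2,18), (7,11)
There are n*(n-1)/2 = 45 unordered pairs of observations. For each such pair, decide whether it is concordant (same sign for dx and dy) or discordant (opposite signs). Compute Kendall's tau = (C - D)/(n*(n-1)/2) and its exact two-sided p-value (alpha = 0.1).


Step 1: Enumerate the 45 unordered pairs (i,j) with i<j and classify each by sign(x_j-x_i) * sign(y_j-y_i).
  (1,2):dx=-6,dy=+5->D; (1,3):dx=-5,dy=+8->D; (1,4):dx=-9,dy=+14->D; (1,5):dx=-13,dy=-5->C
  (1,6):dx=-1,dy=-2->C; (1,7):dx=-10,dy=+2->D; (1,8):dx=-4,dy=+10->D; (1,9):dx=-12,dy=+11->D
  (1,10):dx=-7,dy=+4->D; (2,3):dx=+1,dy=+3->C; (2,4):dx=-3,dy=+9->D; (2,5):dx=-7,dy=-10->C
  (2,6):dx=+5,dy=-7->D; (2,7):dx=-4,dy=-3->C; (2,8):dx=+2,dy=+5->C; (2,9):dx=-6,dy=+6->D
  (2,10):dx=-1,dy=-1->C; (3,4):dx=-4,dy=+6->D; (3,5):dx=-8,dy=-13->C; (3,6):dx=+4,dy=-10->D
  (3,7):dx=-5,dy=-6->C; (3,8):dx=+1,dy=+2->C; (3,9):dx=-7,dy=+3->D; (3,10):dx=-2,dy=-4->C
  (4,5):dx=-4,dy=-19->C; (4,6):dx=+8,dy=-16->D; (4,7):dx=-1,dy=-12->C; (4,8):dx=+5,dy=-4->D
  (4,9):dx=-3,dy=-3->C; (4,10):dx=+2,dy=-10->D; (5,6):dx=+12,dy=+3->C; (5,7):dx=+3,dy=+7->C
  (5,8):dx=+9,dy=+15->C; (5,9):dx=+1,dy=+16->C; (5,10):dx=+6,dy=+9->C; (6,7):dx=-9,dy=+4->D
  (6,8):dx=-3,dy=+12->D; (6,9):dx=-11,dy=+13->D; (6,10):dx=-6,dy=+6->D; (7,8):dx=+6,dy=+8->C
  (7,9):dx=-2,dy=+9->D; (7,10):dx=+3,dy=+2->C; (8,9):dx=-8,dy=+1->D; (8,10):dx=-3,dy=-6->C
  (9,10):dx=+5,dy=-7->D
Step 2: C = 22, D = 23, total pairs = 45.
Step 3: tau = (C - D)/(n(n-1)/2) = (22 - 23)/45 = -0.022222.
Step 4: Exact two-sided p-value (enumerate n! = 3628800 permutations of y under H0): p = 1.000000.
Step 5: alpha = 0.1. fail to reject H0.

tau_b = -0.0222 (C=22, D=23), p = 1.000000, fail to reject H0.


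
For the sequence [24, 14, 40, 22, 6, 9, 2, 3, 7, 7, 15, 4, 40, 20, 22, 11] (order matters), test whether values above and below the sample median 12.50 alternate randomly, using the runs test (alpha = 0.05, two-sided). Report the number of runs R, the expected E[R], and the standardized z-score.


Step 1: Compute median = 12.50; label A = above, B = below.
Labels in order: AAAABBBBBBABAAAB  (n_A = 8, n_B = 8)
Step 2: Count runs R = 6.
Step 3: Under H0 (random ordering), E[R] = 2*n_A*n_B/(n_A+n_B) + 1 = 2*8*8/16 + 1 = 9.0000.
        Var[R] = 2*n_A*n_B*(2*n_A*n_B - n_A - n_B) / ((n_A+n_B)^2 * (n_A+n_B-1)) = 14336/3840 = 3.7333.
        SD[R] = 1.9322.
Step 4: Continuity-corrected z = (R + 0.5 - E[R]) / SD[R] = (6 + 0.5 - 9.0000) / 1.9322 = -1.2939.
Step 5: Two-sided p-value via normal approximation = 2*(1 - Phi(|z|)) = 0.195709.
Step 6: alpha = 0.05. fail to reject H0.

R = 6, z = -1.2939, p = 0.195709, fail to reject H0.


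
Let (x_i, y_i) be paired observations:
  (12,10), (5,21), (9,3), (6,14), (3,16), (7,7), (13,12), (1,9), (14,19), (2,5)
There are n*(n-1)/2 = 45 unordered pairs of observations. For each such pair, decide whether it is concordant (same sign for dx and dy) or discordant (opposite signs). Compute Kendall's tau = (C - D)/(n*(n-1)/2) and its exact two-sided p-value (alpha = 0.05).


Step 1: Enumerate the 45 unordered pairs (i,j) with i<j and classify each by sign(x_j-x_i) * sign(y_j-y_i).
  (1,2):dx=-7,dy=+11->D; (1,3):dx=-3,dy=-7->C; (1,4):dx=-6,dy=+4->D; (1,5):dx=-9,dy=+6->D
  (1,6):dx=-5,dy=-3->C; (1,7):dx=+1,dy=+2->C; (1,8):dx=-11,dy=-1->C; (1,9):dx=+2,dy=+9->C
  (1,10):dx=-10,dy=-5->C; (2,3):dx=+4,dy=-18->D; (2,4):dx=+1,dy=-7->D; (2,5):dx=-2,dy=-5->C
  (2,6):dx=+2,dy=-14->D; (2,7):dx=+8,dy=-9->D; (2,8):dx=-4,dy=-12->C; (2,9):dx=+9,dy=-2->D
  (2,10):dx=-3,dy=-16->C; (3,4):dx=-3,dy=+11->D; (3,5):dx=-6,dy=+13->D; (3,6):dx=-2,dy=+4->D
  (3,7):dx=+4,dy=+9->C; (3,8):dx=-8,dy=+6->D; (3,9):dx=+5,dy=+16->C; (3,10):dx=-7,dy=+2->D
  (4,5):dx=-3,dy=+2->D; (4,6):dx=+1,dy=-7->D; (4,7):dx=+7,dy=-2->D; (4,8):dx=-5,dy=-5->C
  (4,9):dx=+8,dy=+5->C; (4,10):dx=-4,dy=-9->C; (5,6):dx=+4,dy=-9->D; (5,7):dx=+10,dy=-4->D
  (5,8):dx=-2,dy=-7->C; (5,9):dx=+11,dy=+3->C; (5,10):dx=-1,dy=-11->C; (6,7):dx=+6,dy=+5->C
  (6,8):dx=-6,dy=+2->D; (6,9):dx=+7,dy=+12->C; (6,10):dx=-5,dy=-2->C; (7,8):dx=-12,dy=-3->C
  (7,9):dx=+1,dy=+7->C; (7,10):dx=-11,dy=-7->C; (8,9):dx=+13,dy=+10->C; (8,10):dx=+1,dy=-4->D
  (9,10):dx=-12,dy=-14->C
Step 2: C = 25, D = 20, total pairs = 45.
Step 3: tau = (C - D)/(n(n-1)/2) = (25 - 20)/45 = 0.111111.
Step 4: Exact two-sided p-value (enumerate n! = 3628800 permutations of y under H0): p = 0.727490.
Step 5: alpha = 0.05. fail to reject H0.

tau_b = 0.1111 (C=25, D=20), p = 0.727490, fail to reject H0.


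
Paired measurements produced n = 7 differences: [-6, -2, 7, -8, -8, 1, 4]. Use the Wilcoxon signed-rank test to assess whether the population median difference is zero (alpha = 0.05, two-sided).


Step 1: Drop any zero differences (none here) and take |d_i|.
|d| = [6, 2, 7, 8, 8, 1, 4]
Step 2: Midrank |d_i| (ties get averaged ranks).
ranks: |6|->4, |2|->2, |7|->5, |8|->6.5, |8|->6.5, |1|->1, |4|->3
Step 3: Attach original signs; sum ranks with positive sign and with negative sign.
W+ = 5 + 1 + 3 = 9
W- = 4 + 2 + 6.5 + 6.5 = 19
(Check: W+ + W- = 28 should equal n(n+1)/2 = 28.)
Step 4: Test statistic W = min(W+, W-) = 9.
Step 5: Ties in |d|, so use the tie-corrected normal approximation.
        E[W] = n(n+1)/4 = 7*8/4 = 14.
        Tie groups: |d|=8 (t=2); sum(t^3 - t) = 6.
        Var[W] = n(n+1)(2n+1)/24 - sum(t^3-t)/48 = 840/24 - 6/48 = 34.875.
        z = (W - E[W]) / sqrt(Var[W]) = (9 - 14) / 5.9055 = -0.8467.
        Two-sided p = 2*Phi(z) = 0.397180.
Step 6: alpha = 0.05. fail to reject H0.

W+ = 9, W- = 19, W = min = 9, p = 0.397180, fail to reject H0.


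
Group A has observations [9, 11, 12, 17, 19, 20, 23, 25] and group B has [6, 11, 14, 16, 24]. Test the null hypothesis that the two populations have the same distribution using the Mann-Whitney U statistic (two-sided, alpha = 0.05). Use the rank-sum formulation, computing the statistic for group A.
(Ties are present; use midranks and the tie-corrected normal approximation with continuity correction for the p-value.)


Step 1: Combine and sort all 13 observations; assign midranks.
sorted (value, group): (6,Y), (9,X), (11,X), (11,Y), (12,X), (14,Y), (16,Y), (17,X), (19,X), (20,X), (23,X), (24,Y), (25,X)
ranks: 6->1, 9->2, 11->3.5, 11->3.5, 12->5, 14->6, 16->7, 17->8, 19->9, 20->10, 23->11, 24->12, 25->13
Step 2: Rank sum for X: R1 = 2 + 3.5 + 5 + 8 + 9 + 10 + 11 + 13 = 61.5.
Step 3: U_X = R1 - n1(n1+1)/2 = 61.5 - 8*9/2 = 61.5 - 36 = 25.5.
       U_Y = n1*n2 - U_X = 40 - 25.5 = 14.5.
Step 4: Ties are present, so use the tie-corrected normal approximation (with continuity correction) for the p-value.
Step 5: p-value = 0.463600; compare to alpha = 0.05. fail to reject H0.

U_X = 25.5, p = 0.463600, fail to reject H0 at alpha = 0.05.


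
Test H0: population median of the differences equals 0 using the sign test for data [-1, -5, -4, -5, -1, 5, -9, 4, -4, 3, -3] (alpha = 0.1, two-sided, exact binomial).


Step 1: Discard zero differences. Original n = 11; n_eff = number of nonzero differences = 11.
Nonzero differences (with sign): -1, -5, -4, -5, -1, +5, -9, +4, -4, +3, -3
Step 2: Count signs: positive = 3, negative = 8.
Step 3: Under H0: P(positive) = 0.5, so the number of positives S ~ Bin(11, 0.5).
Step 4: Two-sided exact p-value = sum of Bin(11,0.5) probabilities at or below the observed probability = 0.226562.
Step 5: alpha = 0.1. fail to reject H0.

n_eff = 11, pos = 3, neg = 8, p = 0.226562, fail to reject H0.


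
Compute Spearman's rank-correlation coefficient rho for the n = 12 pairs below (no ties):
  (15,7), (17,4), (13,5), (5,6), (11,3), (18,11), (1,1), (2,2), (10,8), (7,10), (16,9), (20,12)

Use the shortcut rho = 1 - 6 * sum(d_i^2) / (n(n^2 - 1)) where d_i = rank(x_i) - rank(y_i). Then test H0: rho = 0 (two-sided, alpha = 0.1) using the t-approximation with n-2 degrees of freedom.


Step 1: Rank x and y separately (midranks; no ties here).
rank(x): 15->8, 17->10, 13->7, 5->3, 11->6, 18->11, 1->1, 2->2, 10->5, 7->4, 16->9, 20->12
rank(y): 7->7, 4->4, 5->5, 6->6, 3->3, 11->11, 1->1, 2->2, 8->8, 10->10, 9->9, 12->12
Step 2: d_i = R_x(i) - R_y(i); compute d_i^2.
  (8-7)^2=1, (10-4)^2=36, (7-5)^2=4, (3-6)^2=9, (6-3)^2=9, (11-11)^2=0, (1-1)^2=0, (2-2)^2=0, (5-8)^2=9, (4-10)^2=36, (9-9)^2=0, (12-12)^2=0
sum(d^2) = 104.
Step 3: rho = 1 - 6*104 / (12*(12^2 - 1)) = 1 - 624/1716 = 0.636364.
Step 4: Under H0, t = rho * sqrt((n-2)/(1-rho^2)) = 2.6087 ~ t(10).
Step 5: Two-sided p-value from the t-distribution with 10 df = 0.026097.
Step 6: alpha = 0.1. reject H0.

rho = 0.6364, p = 0.026097, reject H0 at alpha = 0.1.


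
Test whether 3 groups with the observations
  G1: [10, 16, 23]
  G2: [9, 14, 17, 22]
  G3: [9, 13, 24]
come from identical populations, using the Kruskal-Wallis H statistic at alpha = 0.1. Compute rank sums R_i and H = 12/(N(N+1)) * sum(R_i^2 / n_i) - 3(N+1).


Step 1: Combine all N = 10 observations and assign midranks.
sorted (value, group, rank): (9,G2,1.5), (9,G3,1.5), (10,G1,3), (13,G3,4), (14,G2,5), (16,G1,6), (17,G2,7), (22,G2,8), (23,G1,9), (24,G3,10)
Step 2: Sum ranks within each group.
R_1 = 18 (n_1 = 3)
R_2 = 21.5 (n_2 = 4)
R_3 = 15.5 (n_3 = 3)
Step 3: H = 12/(N(N+1)) * sum(R_i^2/n_i) - 3(N+1)
     = 12/(10*11) * (18^2/3 + 21.5^2/4 + 15.5^2/3) - 3*11
     = 0.109091 * 303.646 - 33
     = 0.125000.
Step 4: Ties present; correction factor C = 1 - 6/(10^3 - 10) = 0.993939. Corrected H = 0.125000 / 0.993939 = 0.125762.
Step 5: Under H0, H ~ chi^2(2); p-value = 0.939055.
Step 6: alpha = 0.1. fail to reject H0.

H = 0.1258, df = 2, p = 0.939055, fail to reject H0.


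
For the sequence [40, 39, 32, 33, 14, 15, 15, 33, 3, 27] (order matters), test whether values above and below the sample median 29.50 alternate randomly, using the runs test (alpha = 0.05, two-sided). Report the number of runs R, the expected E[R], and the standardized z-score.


Step 1: Compute median = 29.50; label A = above, B = below.
Labels in order: AAAABBBABB  (n_A = 5, n_B = 5)
Step 2: Count runs R = 4.
Step 3: Under H0 (random ordering), E[R] = 2*n_A*n_B/(n_A+n_B) + 1 = 2*5*5/10 + 1 = 6.0000.
        Var[R] = 2*n_A*n_B*(2*n_A*n_B - n_A - n_B) / ((n_A+n_B)^2 * (n_A+n_B-1)) = 2000/900 = 2.2222.
        SD[R] = 1.4907.
Step 4: Continuity-corrected z = (R + 0.5 - E[R]) / SD[R] = (4 + 0.5 - 6.0000) / 1.4907 = -1.0062.
Step 5: Two-sided p-value via normal approximation = 2*(1 - Phi(|z|)) = 0.314305.
Step 6: alpha = 0.05. fail to reject H0.

R = 4, z = -1.0062, p = 0.314305, fail to reject H0.


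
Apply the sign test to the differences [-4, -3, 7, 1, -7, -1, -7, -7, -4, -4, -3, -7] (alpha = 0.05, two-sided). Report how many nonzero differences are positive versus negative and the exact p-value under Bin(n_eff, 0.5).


Step 1: Discard zero differences. Original n = 12; n_eff = number of nonzero differences = 12.
Nonzero differences (with sign): -4, -3, +7, +1, -7, -1, -7, -7, -4, -4, -3, -7
Step 2: Count signs: positive = 2, negative = 10.
Step 3: Under H0: P(positive) = 0.5, so the number of positives S ~ Bin(12, 0.5).
Step 4: Two-sided exact p-value = sum of Bin(12,0.5) probabilities at or below the observed probability = 0.038574.
Step 5: alpha = 0.05. reject H0.

n_eff = 12, pos = 2, neg = 10, p = 0.038574, reject H0.


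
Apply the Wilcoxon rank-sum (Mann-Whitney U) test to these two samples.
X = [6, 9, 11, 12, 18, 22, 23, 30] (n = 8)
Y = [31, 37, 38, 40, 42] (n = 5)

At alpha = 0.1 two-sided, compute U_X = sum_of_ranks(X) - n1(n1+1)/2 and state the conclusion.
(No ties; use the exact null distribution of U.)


Step 1: Combine and sort all 13 observations; assign midranks.
sorted (value, group): (6,X), (9,X), (11,X), (12,X), (18,X), (22,X), (23,X), (30,X), (31,Y), (37,Y), (38,Y), (40,Y), (42,Y)
ranks: 6->1, 9->2, 11->3, 12->4, 18->5, 22->6, 23->7, 30->8, 31->9, 37->10, 38->11, 40->12, 42->13
Step 2: Rank sum for X: R1 = 1 + 2 + 3 + 4 + 5 + 6 + 7 + 8 = 36.
Step 3: U_X = R1 - n1(n1+1)/2 = 36 - 8*9/2 = 36 - 36 = 0.
       U_Y = n1*n2 - U_X = 40 - 0 = 40.
Step 4: No ties, so the exact null distribution of U (based on enumerating the C(13,8) = 1287 equally likely rank assignments) gives the two-sided p-value.
Step 5: p-value = 0.001554; compare to alpha = 0.1. reject H0.

U_X = 0, p = 0.001554, reject H0 at alpha = 0.1.


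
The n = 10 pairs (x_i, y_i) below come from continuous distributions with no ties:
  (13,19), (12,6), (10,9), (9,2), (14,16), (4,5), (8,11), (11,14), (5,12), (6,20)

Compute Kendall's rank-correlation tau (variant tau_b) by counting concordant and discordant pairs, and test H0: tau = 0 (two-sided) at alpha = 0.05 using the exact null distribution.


Step 1: Enumerate the 45 unordered pairs (i,j) with i<j and classify each by sign(x_j-x_i) * sign(y_j-y_i).
  (1,2):dx=-1,dy=-13->C; (1,3):dx=-3,dy=-10->C; (1,4):dx=-4,dy=-17->C; (1,5):dx=+1,dy=-3->D
  (1,6):dx=-9,dy=-14->C; (1,7):dx=-5,dy=-8->C; (1,8):dx=-2,dy=-5->C; (1,9):dx=-8,dy=-7->C
  (1,10):dx=-7,dy=+1->D; (2,3):dx=-2,dy=+3->D; (2,4):dx=-3,dy=-4->C; (2,5):dx=+2,dy=+10->C
  (2,6):dx=-8,dy=-1->C; (2,7):dx=-4,dy=+5->D; (2,8):dx=-1,dy=+8->D; (2,9):dx=-7,dy=+6->D
  (2,10):dx=-6,dy=+14->D; (3,4):dx=-1,dy=-7->C; (3,5):dx=+4,dy=+7->C; (3,6):dx=-6,dy=-4->C
  (3,7):dx=-2,dy=+2->D; (3,8):dx=+1,dy=+5->C; (3,9):dx=-5,dy=+3->D; (3,10):dx=-4,dy=+11->D
  (4,5):dx=+5,dy=+14->C; (4,6):dx=-5,dy=+3->D; (4,7):dx=-1,dy=+9->D; (4,8):dx=+2,dy=+12->C
  (4,9):dx=-4,dy=+10->D; (4,10):dx=-3,dy=+18->D; (5,6):dx=-10,dy=-11->C; (5,7):dx=-6,dy=-5->C
  (5,8):dx=-3,dy=-2->C; (5,9):dx=-9,dy=-4->C; (5,10):dx=-8,dy=+4->D; (6,7):dx=+4,dy=+6->C
  (6,8):dx=+7,dy=+9->C; (6,9):dx=+1,dy=+7->C; (6,10):dx=+2,dy=+15->C; (7,8):dx=+3,dy=+3->C
  (7,9):dx=-3,dy=+1->D; (7,10):dx=-2,dy=+9->D; (8,9):dx=-6,dy=-2->C; (8,10):dx=-5,dy=+6->D
  (9,10):dx=+1,dy=+8->C
Step 2: C = 27, D = 18, total pairs = 45.
Step 3: tau = (C - D)/(n(n-1)/2) = (27 - 18)/45 = 0.200000.
Step 4: Exact two-sided p-value (enumerate n! = 3628800 permutations of y under H0): p = 0.484313.
Step 5: alpha = 0.05. fail to reject H0.

tau_b = 0.2000 (C=27, D=18), p = 0.484313, fail to reject H0.


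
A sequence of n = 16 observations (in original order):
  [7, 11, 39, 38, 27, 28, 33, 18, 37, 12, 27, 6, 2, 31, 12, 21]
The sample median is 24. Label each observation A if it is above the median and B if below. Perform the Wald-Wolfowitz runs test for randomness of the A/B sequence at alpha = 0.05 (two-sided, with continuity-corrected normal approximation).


Step 1: Compute median = 24; label A = above, B = below.
Labels in order: BBAAAAABABABBABB  (n_A = 8, n_B = 8)
Step 2: Count runs R = 9.
Step 3: Under H0 (random ordering), E[R] = 2*n_A*n_B/(n_A+n_B) + 1 = 2*8*8/16 + 1 = 9.0000.
        Var[R] = 2*n_A*n_B*(2*n_A*n_B - n_A - n_B) / ((n_A+n_B)^2 * (n_A+n_B-1)) = 14336/3840 = 3.7333.
        SD[R] = 1.9322.
Step 4: R = E[R], so z = 0 with no continuity correction.
Step 5: Two-sided p-value via normal approximation = 2*(1 - Phi(|z|)) = 1.000000.
Step 6: alpha = 0.05. fail to reject H0.

R = 9, z = 0.0000, p = 1.000000, fail to reject H0.


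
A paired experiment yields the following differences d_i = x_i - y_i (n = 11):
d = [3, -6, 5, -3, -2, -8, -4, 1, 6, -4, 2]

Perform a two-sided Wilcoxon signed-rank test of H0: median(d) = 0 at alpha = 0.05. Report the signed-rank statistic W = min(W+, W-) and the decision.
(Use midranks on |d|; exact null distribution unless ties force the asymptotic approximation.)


Step 1: Drop any zero differences (none here) and take |d_i|.
|d| = [3, 6, 5, 3, 2, 8, 4, 1, 6, 4, 2]
Step 2: Midrank |d_i| (ties get averaged ranks).
ranks: |3|->4.5, |6|->9.5, |5|->8, |3|->4.5, |2|->2.5, |8|->11, |4|->6.5, |1|->1, |6|->9.5, |4|->6.5, |2|->2.5
Step 3: Attach original signs; sum ranks with positive sign and with negative sign.
W+ = 4.5 + 8 + 1 + 9.5 + 2.5 = 25.5
W- = 9.5 + 4.5 + 2.5 + 11 + 6.5 + 6.5 = 40.5
(Check: W+ + W- = 66 should equal n(n+1)/2 = 66.)
Step 4: Test statistic W = min(W+, W-) = 25.5.
Step 5: Ties in |d|, so use the tie-corrected normal approximation.
        E[W] = n(n+1)/4 = 11*12/4 = 33.
        Tie groups: |d|=2 (t=2), |d|=3 (t=2), |d|=4 (t=2), |d|=6 (t=2); sum(t^3 - t) = 24.
        Var[W] = n(n+1)(2n+1)/24 - sum(t^3-t)/48 = 3036/24 - 24/48 = 126.
        z = (W - E[W]) / sqrt(Var[W]) = (25.5 - 33) / 11.2250 = -0.6682.
        Two-sided p = 2*Phi(z) = 0.504036.
Step 6: alpha = 0.05. fail to reject H0.

W+ = 25.5, W- = 40.5, W = min = 25.5, p = 0.504036, fail to reject H0.


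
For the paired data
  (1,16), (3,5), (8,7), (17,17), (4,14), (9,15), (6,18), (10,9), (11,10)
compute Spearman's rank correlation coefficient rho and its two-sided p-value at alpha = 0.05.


Step 1: Rank x and y separately (midranks; no ties here).
rank(x): 1->1, 3->2, 8->5, 17->9, 4->3, 9->6, 6->4, 10->7, 11->8
rank(y): 16->7, 5->1, 7->2, 17->8, 14->5, 15->6, 18->9, 9->3, 10->4
Step 2: d_i = R_x(i) - R_y(i); compute d_i^2.
  (1-7)^2=36, (2-1)^2=1, (5-2)^2=9, (9-8)^2=1, (3-5)^2=4, (6-6)^2=0, (4-9)^2=25, (7-3)^2=16, (8-4)^2=16
sum(d^2) = 108.
Step 3: rho = 1 - 6*108 / (9*(9^2 - 1)) = 1 - 648/720 = 0.100000.
Step 4: Under H0, t = rho * sqrt((n-2)/(1-rho^2)) = 0.2659 ~ t(7).
Step 5: Two-sided p-value from the t-distribution with 7 df = 0.797972.
Step 6: alpha = 0.05. fail to reject H0.

rho = 0.1000, p = 0.797972, fail to reject H0 at alpha = 0.05.


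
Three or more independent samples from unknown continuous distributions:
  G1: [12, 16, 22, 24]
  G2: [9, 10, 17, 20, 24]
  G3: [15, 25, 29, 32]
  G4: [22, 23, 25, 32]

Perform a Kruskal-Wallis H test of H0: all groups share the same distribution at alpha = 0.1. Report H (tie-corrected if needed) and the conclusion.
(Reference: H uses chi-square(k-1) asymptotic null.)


Step 1: Combine all N = 17 observations and assign midranks.
sorted (value, group, rank): (9,G2,1), (10,G2,2), (12,G1,3), (15,G3,4), (16,G1,5), (17,G2,6), (20,G2,7), (22,G1,8.5), (22,G4,8.5), (23,G4,10), (24,G1,11.5), (24,G2,11.5), (25,G3,13.5), (25,G4,13.5), (29,G3,15), (32,G3,16.5), (32,G4,16.5)
Step 2: Sum ranks within each group.
R_1 = 28 (n_1 = 4)
R_2 = 27.5 (n_2 = 5)
R_3 = 49 (n_3 = 4)
R_4 = 48.5 (n_4 = 4)
Step 3: H = 12/(N(N+1)) * sum(R_i^2/n_i) - 3(N+1)
     = 12/(17*18) * (28^2/4 + 27.5^2/5 + 49^2/4 + 48.5^2/4) - 3*18
     = 0.039216 * 1535.56 - 54
     = 6.218137.
Step 4: Ties present; correction factor C = 1 - 24/(17^3 - 17) = 0.995098. Corrected H = 6.218137 / 0.995098 = 6.248768.
Step 5: Under H0, H ~ chi^2(3); p-value = 0.100115.
Step 6: alpha = 0.1. fail to reject H0.

H = 6.2488, df = 3, p = 0.100115, fail to reject H0.


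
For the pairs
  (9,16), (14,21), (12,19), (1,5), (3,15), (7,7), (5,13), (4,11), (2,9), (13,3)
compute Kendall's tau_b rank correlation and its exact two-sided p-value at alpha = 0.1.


Step 1: Enumerate the 45 unordered pairs (i,j) with i<j and classify each by sign(x_j-x_i) * sign(y_j-y_i).
  (1,2):dx=+5,dy=+5->C; (1,3):dx=+3,dy=+3->C; (1,4):dx=-8,dy=-11->C; (1,5):dx=-6,dy=-1->C
  (1,6):dx=-2,dy=-9->C; (1,7):dx=-4,dy=-3->C; (1,8):dx=-5,dy=-5->C; (1,9):dx=-7,dy=-7->C
  (1,10):dx=+4,dy=-13->D; (2,3):dx=-2,dy=-2->C; (2,4):dx=-13,dy=-16->C; (2,5):dx=-11,dy=-6->C
  (2,6):dx=-7,dy=-14->C; (2,7):dx=-9,dy=-8->C; (2,8):dx=-10,dy=-10->C; (2,9):dx=-12,dy=-12->C
  (2,10):dx=-1,dy=-18->C; (3,4):dx=-11,dy=-14->C; (3,5):dx=-9,dy=-4->C; (3,6):dx=-5,dy=-12->C
  (3,7):dx=-7,dy=-6->C; (3,8):dx=-8,dy=-8->C; (3,9):dx=-10,dy=-10->C; (3,10):dx=+1,dy=-16->D
  (4,5):dx=+2,dy=+10->C; (4,6):dx=+6,dy=+2->C; (4,7):dx=+4,dy=+8->C; (4,8):dx=+3,dy=+6->C
  (4,9):dx=+1,dy=+4->C; (4,10):dx=+12,dy=-2->D; (5,6):dx=+4,dy=-8->D; (5,7):dx=+2,dy=-2->D
  (5,8):dx=+1,dy=-4->D; (5,9):dx=-1,dy=-6->C; (5,10):dx=+10,dy=-12->D; (6,7):dx=-2,dy=+6->D
  (6,8):dx=-3,dy=+4->D; (6,9):dx=-5,dy=+2->D; (6,10):dx=+6,dy=-4->D; (7,8):dx=-1,dy=-2->C
  (7,9):dx=-3,dy=-4->C; (7,10):dx=+8,dy=-10->D; (8,9):dx=-2,dy=-2->C; (8,10):dx=+9,dy=-8->D
  (9,10):dx=+11,dy=-6->D
Step 2: C = 31, D = 14, total pairs = 45.
Step 3: tau = (C - D)/(n(n-1)/2) = (31 - 14)/45 = 0.377778.
Step 4: Exact two-sided p-value (enumerate n! = 3628800 permutations of y under H0): p = 0.155742.
Step 5: alpha = 0.1. fail to reject H0.

tau_b = 0.3778 (C=31, D=14), p = 0.155742, fail to reject H0.


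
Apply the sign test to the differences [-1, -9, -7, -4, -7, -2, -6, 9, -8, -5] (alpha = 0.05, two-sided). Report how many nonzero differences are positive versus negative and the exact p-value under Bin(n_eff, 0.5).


Step 1: Discard zero differences. Original n = 10; n_eff = number of nonzero differences = 10.
Nonzero differences (with sign): -1, -9, -7, -4, -7, -2, -6, +9, -8, -5
Step 2: Count signs: positive = 1, negative = 9.
Step 3: Under H0: P(positive) = 0.5, so the number of positives S ~ Bin(10, 0.5).
Step 4: Two-sided exact p-value = sum of Bin(10,0.5) probabilities at or below the observed probability = 0.021484.
Step 5: alpha = 0.05. reject H0.

n_eff = 10, pos = 1, neg = 9, p = 0.021484, reject H0.


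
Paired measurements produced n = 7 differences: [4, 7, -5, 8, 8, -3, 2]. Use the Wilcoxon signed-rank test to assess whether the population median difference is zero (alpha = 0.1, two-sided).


Step 1: Drop any zero differences (none here) and take |d_i|.
|d| = [4, 7, 5, 8, 8, 3, 2]
Step 2: Midrank |d_i| (ties get averaged ranks).
ranks: |4|->3, |7|->5, |5|->4, |8|->6.5, |8|->6.5, |3|->2, |2|->1
Step 3: Attach original signs; sum ranks with positive sign and with negative sign.
W+ = 3 + 5 + 6.5 + 6.5 + 1 = 22
W- = 4 + 2 = 6
(Check: W+ + W- = 28 should equal n(n+1)/2 = 28.)
Step 4: Test statistic W = min(W+, W-) = 6.
Step 5: Ties in |d|, so use the tie-corrected normal approximation.
        E[W] = n(n+1)/4 = 7*8/4 = 14.
        Tie groups: |d|=8 (t=2); sum(t^3 - t) = 6.
        Var[W] = n(n+1)(2n+1)/24 - sum(t^3-t)/48 = 840/24 - 6/48 = 34.875.
        z = (W - E[W]) / sqrt(Var[W]) = (6 - 14) / 5.9055 = -1.3547.
        Two-sided p = 2*Phi(z) = 0.175523.
Step 6: alpha = 0.1. fail to reject H0.

W+ = 22, W- = 6, W = min = 6, p = 0.175523, fail to reject H0.


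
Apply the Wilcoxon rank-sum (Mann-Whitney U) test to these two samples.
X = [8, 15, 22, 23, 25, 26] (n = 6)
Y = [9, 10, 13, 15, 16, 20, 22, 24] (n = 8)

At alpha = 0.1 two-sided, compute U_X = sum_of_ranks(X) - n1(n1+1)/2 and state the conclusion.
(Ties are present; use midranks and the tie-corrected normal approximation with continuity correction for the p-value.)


Step 1: Combine and sort all 14 observations; assign midranks.
sorted (value, group): (8,X), (9,Y), (10,Y), (13,Y), (15,X), (15,Y), (16,Y), (20,Y), (22,X), (22,Y), (23,X), (24,Y), (25,X), (26,X)
ranks: 8->1, 9->2, 10->3, 13->4, 15->5.5, 15->5.5, 16->7, 20->8, 22->9.5, 22->9.5, 23->11, 24->12, 25->13, 26->14
Step 2: Rank sum for X: R1 = 1 + 5.5 + 9.5 + 11 + 13 + 14 = 54.
Step 3: U_X = R1 - n1(n1+1)/2 = 54 - 6*7/2 = 54 - 21 = 33.
       U_Y = n1*n2 - U_X = 48 - 33 = 15.
Step 4: Ties are present, so use the tie-corrected normal approximation (with continuity correction) for the p-value.
Step 5: p-value = 0.271435; compare to alpha = 0.1. fail to reject H0.

U_X = 33, p = 0.271435, fail to reject H0 at alpha = 0.1.


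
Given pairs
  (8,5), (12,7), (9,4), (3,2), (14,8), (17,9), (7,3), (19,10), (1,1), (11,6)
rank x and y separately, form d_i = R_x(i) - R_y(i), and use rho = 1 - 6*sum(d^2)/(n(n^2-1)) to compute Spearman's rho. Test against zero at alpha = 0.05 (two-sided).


Step 1: Rank x and y separately (midranks; no ties here).
rank(x): 8->4, 12->7, 9->5, 3->2, 14->8, 17->9, 7->3, 19->10, 1->1, 11->6
rank(y): 5->5, 7->7, 4->4, 2->2, 8->8, 9->9, 3->3, 10->10, 1->1, 6->6
Step 2: d_i = R_x(i) - R_y(i); compute d_i^2.
  (4-5)^2=1, (7-7)^2=0, (5-4)^2=1, (2-2)^2=0, (8-8)^2=0, (9-9)^2=0, (3-3)^2=0, (10-10)^2=0, (1-1)^2=0, (6-6)^2=0
sum(d^2) = 2.
Step 3: rho = 1 - 6*2 / (10*(10^2 - 1)) = 1 - 12/990 = 0.987879.
Step 4: Under H0, t = rho * sqrt((n-2)/(1-rho^2)) = 18.0003 ~ t(8).
Step 5: Two-sided p-value from the t-distribution with 8 df = 0.000000.
Step 6: alpha = 0.05. reject H0.

rho = 0.9879, p = 0.000000, reject H0 at alpha = 0.05.


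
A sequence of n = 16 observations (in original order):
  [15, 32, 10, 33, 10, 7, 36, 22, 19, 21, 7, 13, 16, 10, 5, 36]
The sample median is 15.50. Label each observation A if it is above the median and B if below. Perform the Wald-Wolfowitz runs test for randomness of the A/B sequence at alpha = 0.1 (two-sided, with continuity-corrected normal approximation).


Step 1: Compute median = 15.50; label A = above, B = below.
Labels in order: BABABBAAAABBABBA  (n_A = 8, n_B = 8)
Step 2: Count runs R = 10.
Step 3: Under H0 (random ordering), E[R] = 2*n_A*n_B/(n_A+n_B) + 1 = 2*8*8/16 + 1 = 9.0000.
        Var[R] = 2*n_A*n_B*(2*n_A*n_B - n_A - n_B) / ((n_A+n_B)^2 * (n_A+n_B-1)) = 14336/3840 = 3.7333.
        SD[R] = 1.9322.
Step 4: Continuity-corrected z = (R - 0.5 - E[R]) / SD[R] = (10 - 0.5 - 9.0000) / 1.9322 = 0.2588.
Step 5: Two-sided p-value via normal approximation = 2*(1 - Phi(|z|)) = 0.795809.
Step 6: alpha = 0.1. fail to reject H0.

R = 10, z = 0.2588, p = 0.795809, fail to reject H0.


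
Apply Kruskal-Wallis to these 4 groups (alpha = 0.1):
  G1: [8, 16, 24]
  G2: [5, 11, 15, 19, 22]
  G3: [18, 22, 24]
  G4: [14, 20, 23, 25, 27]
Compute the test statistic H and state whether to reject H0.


Step 1: Combine all N = 16 observations and assign midranks.
sorted (value, group, rank): (5,G2,1), (8,G1,2), (11,G2,3), (14,G4,4), (15,G2,5), (16,G1,6), (18,G3,7), (19,G2,8), (20,G4,9), (22,G2,10.5), (22,G3,10.5), (23,G4,12), (24,G1,13.5), (24,G3,13.5), (25,G4,15), (27,G4,16)
Step 2: Sum ranks within each group.
R_1 = 21.5 (n_1 = 3)
R_2 = 27.5 (n_2 = 5)
R_3 = 31 (n_3 = 3)
R_4 = 56 (n_4 = 5)
Step 3: H = 12/(N(N+1)) * sum(R_i^2/n_i) - 3(N+1)
     = 12/(16*17) * (21.5^2/3 + 27.5^2/5 + 31^2/3 + 56^2/5) - 3*17
     = 0.044118 * 1252.87 - 51
     = 4.273529.
Step 4: Ties present; correction factor C = 1 - 12/(16^3 - 16) = 0.997059. Corrected H = 4.273529 / 0.997059 = 4.286136.
Step 5: Under H0, H ~ chi^2(3); p-value = 0.232178.
Step 6: alpha = 0.1. fail to reject H0.

H = 4.2861, df = 3, p = 0.232178, fail to reject H0.


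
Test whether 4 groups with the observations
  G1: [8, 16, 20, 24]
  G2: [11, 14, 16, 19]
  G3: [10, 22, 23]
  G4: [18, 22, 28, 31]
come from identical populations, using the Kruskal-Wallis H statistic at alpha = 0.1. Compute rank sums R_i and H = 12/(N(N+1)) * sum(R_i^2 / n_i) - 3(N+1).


Step 1: Combine all N = 15 observations and assign midranks.
sorted (value, group, rank): (8,G1,1), (10,G3,2), (11,G2,3), (14,G2,4), (16,G1,5.5), (16,G2,5.5), (18,G4,7), (19,G2,8), (20,G1,9), (22,G3,10.5), (22,G4,10.5), (23,G3,12), (24,G1,13), (28,G4,14), (31,G4,15)
Step 2: Sum ranks within each group.
R_1 = 28.5 (n_1 = 4)
R_2 = 20.5 (n_2 = 4)
R_3 = 24.5 (n_3 = 3)
R_4 = 46.5 (n_4 = 4)
Step 3: H = 12/(N(N+1)) * sum(R_i^2/n_i) - 3(N+1)
     = 12/(15*16) * (28.5^2/4 + 20.5^2/4 + 24.5^2/3 + 46.5^2/4) - 3*16
     = 0.050000 * 1048.77 - 48
     = 4.438542.
Step 4: Ties present; correction factor C = 1 - 12/(15^3 - 15) = 0.996429. Corrected H = 4.438542 / 0.996429 = 4.454450.
Step 5: Under H0, H ~ chi^2(3); p-value = 0.216389.
Step 6: alpha = 0.1. fail to reject H0.

H = 4.4545, df = 3, p = 0.216389, fail to reject H0.


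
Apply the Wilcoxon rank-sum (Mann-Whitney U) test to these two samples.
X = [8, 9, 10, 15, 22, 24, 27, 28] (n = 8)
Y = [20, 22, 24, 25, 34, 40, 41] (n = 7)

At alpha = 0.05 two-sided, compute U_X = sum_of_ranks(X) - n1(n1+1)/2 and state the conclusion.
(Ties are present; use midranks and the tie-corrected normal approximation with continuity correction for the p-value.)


Step 1: Combine and sort all 15 observations; assign midranks.
sorted (value, group): (8,X), (9,X), (10,X), (15,X), (20,Y), (22,X), (22,Y), (24,X), (24,Y), (25,Y), (27,X), (28,X), (34,Y), (40,Y), (41,Y)
ranks: 8->1, 9->2, 10->3, 15->4, 20->5, 22->6.5, 22->6.5, 24->8.5, 24->8.5, 25->10, 27->11, 28->12, 34->13, 40->14, 41->15
Step 2: Rank sum for X: R1 = 1 + 2 + 3 + 4 + 6.5 + 8.5 + 11 + 12 = 48.
Step 3: U_X = R1 - n1(n1+1)/2 = 48 - 8*9/2 = 48 - 36 = 12.
       U_Y = n1*n2 - U_X = 56 - 12 = 44.
Step 4: Ties are present, so use the tie-corrected normal approximation (with continuity correction) for the p-value.
Step 5: p-value = 0.072337; compare to alpha = 0.05. fail to reject H0.

U_X = 12, p = 0.072337, fail to reject H0 at alpha = 0.05.


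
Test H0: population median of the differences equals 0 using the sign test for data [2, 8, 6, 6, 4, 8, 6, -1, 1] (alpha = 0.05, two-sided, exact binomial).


Step 1: Discard zero differences. Original n = 9; n_eff = number of nonzero differences = 9.
Nonzero differences (with sign): +2, +8, +6, +6, +4, +8, +6, -1, +1
Step 2: Count signs: positive = 8, negative = 1.
Step 3: Under H0: P(positive) = 0.5, so the number of positives S ~ Bin(9, 0.5).
Step 4: Two-sided exact p-value = sum of Bin(9,0.5) probabilities at or below the observed probability = 0.039062.
Step 5: alpha = 0.05. reject H0.

n_eff = 9, pos = 8, neg = 1, p = 0.039062, reject H0.


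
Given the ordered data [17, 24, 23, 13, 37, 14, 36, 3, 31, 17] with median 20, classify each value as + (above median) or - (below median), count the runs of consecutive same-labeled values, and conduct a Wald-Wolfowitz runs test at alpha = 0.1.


Step 1: Compute median = 20; label A = above, B = below.
Labels in order: BAABABABAB  (n_A = 5, n_B = 5)
Step 2: Count runs R = 9.
Step 3: Under H0 (random ordering), E[R] = 2*n_A*n_B/(n_A+n_B) + 1 = 2*5*5/10 + 1 = 6.0000.
        Var[R] = 2*n_A*n_B*(2*n_A*n_B - n_A - n_B) / ((n_A+n_B)^2 * (n_A+n_B-1)) = 2000/900 = 2.2222.
        SD[R] = 1.4907.
Step 4: Continuity-corrected z = (R - 0.5 - E[R]) / SD[R] = (9 - 0.5 - 6.0000) / 1.4907 = 1.6771.
Step 5: Two-sided p-value via normal approximation = 2*(1 - Phi(|z|)) = 0.093533.
Step 6: alpha = 0.1. reject H0.

R = 9, z = 1.6771, p = 0.093533, reject H0.


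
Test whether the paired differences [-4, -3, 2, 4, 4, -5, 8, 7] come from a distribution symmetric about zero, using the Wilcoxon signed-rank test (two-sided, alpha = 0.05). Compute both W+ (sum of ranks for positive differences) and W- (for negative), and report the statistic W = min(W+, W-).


Step 1: Drop any zero differences (none here) and take |d_i|.
|d| = [4, 3, 2, 4, 4, 5, 8, 7]
Step 2: Midrank |d_i| (ties get averaged ranks).
ranks: |4|->4, |3|->2, |2|->1, |4|->4, |4|->4, |5|->6, |8|->8, |7|->7
Step 3: Attach original signs; sum ranks with positive sign and with negative sign.
W+ = 1 + 4 + 4 + 8 + 7 = 24
W- = 4 + 2 + 6 = 12
(Check: W+ + W- = 36 should equal n(n+1)/2 = 36.)
Step 4: Test statistic W = min(W+, W-) = 12.
Step 5: Ties in |d|, so use the tie-corrected normal approximation.
        E[W] = n(n+1)/4 = 8*9/4 = 18.
        Tie groups: |d|=4 (t=3); sum(t^3 - t) = 24.
        Var[W] = n(n+1)(2n+1)/24 - sum(t^3-t)/48 = 1224/24 - 24/48 = 50.5.
        z = (W - E[W]) / sqrt(Var[W]) = (12 - 18) / 7.1063 = -0.8443.
        Two-sided p = 2*Phi(z) = 0.398492.
Step 6: alpha = 0.05. fail to reject H0.

W+ = 24, W- = 12, W = min = 12, p = 0.398492, fail to reject H0.


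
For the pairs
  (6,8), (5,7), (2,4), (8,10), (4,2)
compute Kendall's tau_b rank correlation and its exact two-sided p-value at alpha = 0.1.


Step 1: Enumerate the 10 unordered pairs (i,j) with i<j and classify each by sign(x_j-x_i) * sign(y_j-y_i).
  (1,2):dx=-1,dy=-1->C; (1,3):dx=-4,dy=-4->C; (1,4):dx=+2,dy=+2->C; (1,5):dx=-2,dy=-6->C
  (2,3):dx=-3,dy=-3->C; (2,4):dx=+3,dy=+3->C; (2,5):dx=-1,dy=-5->C; (3,4):dx=+6,dy=+6->C
  (3,5):dx=+2,dy=-2->D; (4,5):dx=-4,dy=-8->C
Step 2: C = 9, D = 1, total pairs = 10.
Step 3: tau = (C - D)/(n(n-1)/2) = (9 - 1)/10 = 0.800000.
Step 4: Exact two-sided p-value (enumerate n! = 120 permutations of y under H0): p = 0.083333.
Step 5: alpha = 0.1. reject H0.

tau_b = 0.8000 (C=9, D=1), p = 0.083333, reject H0.


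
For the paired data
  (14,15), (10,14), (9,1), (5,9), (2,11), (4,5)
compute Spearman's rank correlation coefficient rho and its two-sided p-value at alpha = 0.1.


Step 1: Rank x and y separately (midranks; no ties here).
rank(x): 14->6, 10->5, 9->4, 5->3, 2->1, 4->2
rank(y): 15->6, 14->5, 1->1, 9->3, 11->4, 5->2
Step 2: d_i = R_x(i) - R_y(i); compute d_i^2.
  (6-6)^2=0, (5-5)^2=0, (4-1)^2=9, (3-3)^2=0, (1-4)^2=9, (2-2)^2=0
sum(d^2) = 18.
Step 3: rho = 1 - 6*18 / (6*(6^2 - 1)) = 1 - 108/210 = 0.485714.
Step 4: Under H0, t = rho * sqrt((n-2)/(1-rho^2)) = 1.1113 ~ t(4).
Step 5: Two-sided p-value from the t-distribution with 4 df = 0.328723.
Step 6: alpha = 0.1. fail to reject H0.

rho = 0.4857, p = 0.328723, fail to reject H0 at alpha = 0.1.


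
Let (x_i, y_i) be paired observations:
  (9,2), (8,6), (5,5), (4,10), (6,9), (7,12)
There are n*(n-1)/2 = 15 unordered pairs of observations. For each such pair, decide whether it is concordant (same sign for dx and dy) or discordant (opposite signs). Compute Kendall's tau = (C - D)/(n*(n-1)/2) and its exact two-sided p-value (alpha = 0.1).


Step 1: Enumerate the 15 unordered pairs (i,j) with i<j and classify each by sign(x_j-x_i) * sign(y_j-y_i).
  (1,2):dx=-1,dy=+4->D; (1,3):dx=-4,dy=+3->D; (1,4):dx=-5,dy=+8->D; (1,5):dx=-3,dy=+7->D
  (1,6):dx=-2,dy=+10->D; (2,3):dx=-3,dy=-1->C; (2,4):dx=-4,dy=+4->D; (2,5):dx=-2,dy=+3->D
  (2,6):dx=-1,dy=+6->D; (3,4):dx=-1,dy=+5->D; (3,5):dx=+1,dy=+4->C; (3,6):dx=+2,dy=+7->C
  (4,5):dx=+2,dy=-1->D; (4,6):dx=+3,dy=+2->C; (5,6):dx=+1,dy=+3->C
Step 2: C = 5, D = 10, total pairs = 15.
Step 3: tau = (C - D)/(n(n-1)/2) = (5 - 10)/15 = -0.333333.
Step 4: Exact two-sided p-value (enumerate n! = 720 permutations of y under H0): p = 0.469444.
Step 5: alpha = 0.1. fail to reject H0.

tau_b = -0.3333 (C=5, D=10), p = 0.469444, fail to reject H0.


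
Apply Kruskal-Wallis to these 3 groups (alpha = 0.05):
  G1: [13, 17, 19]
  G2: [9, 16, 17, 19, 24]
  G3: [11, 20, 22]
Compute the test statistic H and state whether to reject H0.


Step 1: Combine all N = 11 observations and assign midranks.
sorted (value, group, rank): (9,G2,1), (11,G3,2), (13,G1,3), (16,G2,4), (17,G1,5.5), (17,G2,5.5), (19,G1,7.5), (19,G2,7.5), (20,G3,9), (22,G3,10), (24,G2,11)
Step 2: Sum ranks within each group.
R_1 = 16 (n_1 = 3)
R_2 = 29 (n_2 = 5)
R_3 = 21 (n_3 = 3)
Step 3: H = 12/(N(N+1)) * sum(R_i^2/n_i) - 3(N+1)
     = 12/(11*12) * (16^2/3 + 29^2/5 + 21^2/3) - 3*12
     = 0.090909 * 400.533 - 36
     = 0.412121.
Step 4: Ties present; correction factor C = 1 - 12/(11^3 - 11) = 0.990909. Corrected H = 0.412121 / 0.990909 = 0.415902.
Step 5: Under H0, H ~ chi^2(2); p-value = 0.812247.
Step 6: alpha = 0.05. fail to reject H0.

H = 0.4159, df = 2, p = 0.812247, fail to reject H0.


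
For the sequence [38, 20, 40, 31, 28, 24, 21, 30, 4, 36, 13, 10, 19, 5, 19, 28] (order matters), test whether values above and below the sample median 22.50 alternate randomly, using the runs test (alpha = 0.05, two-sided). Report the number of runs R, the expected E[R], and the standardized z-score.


Step 1: Compute median = 22.50; label A = above, B = below.
Labels in order: ABAAAABABABBBBBA  (n_A = 8, n_B = 8)
Step 2: Count runs R = 9.
Step 3: Under H0 (random ordering), E[R] = 2*n_A*n_B/(n_A+n_B) + 1 = 2*8*8/16 + 1 = 9.0000.
        Var[R] = 2*n_A*n_B*(2*n_A*n_B - n_A - n_B) / ((n_A+n_B)^2 * (n_A+n_B-1)) = 14336/3840 = 3.7333.
        SD[R] = 1.9322.
Step 4: R = E[R], so z = 0 with no continuity correction.
Step 5: Two-sided p-value via normal approximation = 2*(1 - Phi(|z|)) = 1.000000.
Step 6: alpha = 0.05. fail to reject H0.

R = 9, z = 0.0000, p = 1.000000, fail to reject H0.


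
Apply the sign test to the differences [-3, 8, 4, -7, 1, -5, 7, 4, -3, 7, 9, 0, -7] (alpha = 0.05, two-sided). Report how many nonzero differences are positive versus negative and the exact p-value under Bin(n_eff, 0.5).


Step 1: Discard zero differences. Original n = 13; n_eff = number of nonzero differences = 12.
Nonzero differences (with sign): -3, +8, +4, -7, +1, -5, +7, +4, -3, +7, +9, -7
Step 2: Count signs: positive = 7, negative = 5.
Step 3: Under H0: P(positive) = 0.5, so the number of positives S ~ Bin(12, 0.5).
Step 4: Two-sided exact p-value = sum of Bin(12,0.5) probabilities at or below the observed probability = 0.774414.
Step 5: alpha = 0.05. fail to reject H0.

n_eff = 12, pos = 7, neg = 5, p = 0.774414, fail to reject H0.


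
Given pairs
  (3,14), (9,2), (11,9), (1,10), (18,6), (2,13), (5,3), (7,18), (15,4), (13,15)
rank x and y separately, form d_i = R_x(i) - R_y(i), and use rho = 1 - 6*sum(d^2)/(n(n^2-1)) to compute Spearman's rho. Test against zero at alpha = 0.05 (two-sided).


Step 1: Rank x and y separately (midranks; no ties here).
rank(x): 3->3, 9->6, 11->7, 1->1, 18->10, 2->2, 5->4, 7->5, 15->9, 13->8
rank(y): 14->8, 2->1, 9->5, 10->6, 6->4, 13->7, 3->2, 18->10, 4->3, 15->9
Step 2: d_i = R_x(i) - R_y(i); compute d_i^2.
  (3-8)^2=25, (6-1)^2=25, (7-5)^2=4, (1-6)^2=25, (10-4)^2=36, (2-7)^2=25, (4-2)^2=4, (5-10)^2=25, (9-3)^2=36, (8-9)^2=1
sum(d^2) = 206.
Step 3: rho = 1 - 6*206 / (10*(10^2 - 1)) = 1 - 1236/990 = -0.248485.
Step 4: Under H0, t = rho * sqrt((n-2)/(1-rho^2)) = -0.7256 ~ t(8).
Step 5: Two-sided p-value from the t-distribution with 8 df = 0.488776.
Step 6: alpha = 0.05. fail to reject H0.

rho = -0.2485, p = 0.488776, fail to reject H0 at alpha = 0.05.


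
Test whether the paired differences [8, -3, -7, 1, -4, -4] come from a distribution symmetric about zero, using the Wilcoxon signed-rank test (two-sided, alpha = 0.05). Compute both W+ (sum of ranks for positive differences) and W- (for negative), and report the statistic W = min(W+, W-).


Step 1: Drop any zero differences (none here) and take |d_i|.
|d| = [8, 3, 7, 1, 4, 4]
Step 2: Midrank |d_i| (ties get averaged ranks).
ranks: |8|->6, |3|->2, |7|->5, |1|->1, |4|->3.5, |4|->3.5
Step 3: Attach original signs; sum ranks with positive sign and with negative sign.
W+ = 6 + 1 = 7
W- = 2 + 5 + 3.5 + 3.5 = 14
(Check: W+ + W- = 21 should equal n(n+1)/2 = 21.)
Step 4: Test statistic W = min(W+, W-) = 7.
Step 5: Ties in |d|, so use the tie-corrected normal approximation.
        E[W] = n(n+1)/4 = 6*7/4 = 10.5.
        Tie groups: |d|=4 (t=2); sum(t^3 - t) = 6.
        Var[W] = n(n+1)(2n+1)/24 - sum(t^3-t)/48 = 546/24 - 6/48 = 22.625.
        z = (W - E[W]) / sqrt(Var[W]) = (7 - 10.5) / 4.7566 = -0.7358.
        Two-sided p = 2*Phi(z) = 0.461838.
Step 6: alpha = 0.05. fail to reject H0.

W+ = 7, W- = 14, W = min = 7, p = 0.461838, fail to reject H0.


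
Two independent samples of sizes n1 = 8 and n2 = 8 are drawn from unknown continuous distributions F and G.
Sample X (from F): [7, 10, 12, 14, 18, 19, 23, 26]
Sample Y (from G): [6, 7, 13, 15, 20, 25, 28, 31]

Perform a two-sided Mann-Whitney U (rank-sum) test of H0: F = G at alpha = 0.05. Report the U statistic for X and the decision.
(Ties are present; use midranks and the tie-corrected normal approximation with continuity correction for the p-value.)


Step 1: Combine and sort all 16 observations; assign midranks.
sorted (value, group): (6,Y), (7,X), (7,Y), (10,X), (12,X), (13,Y), (14,X), (15,Y), (18,X), (19,X), (20,Y), (23,X), (25,Y), (26,X), (28,Y), (31,Y)
ranks: 6->1, 7->2.5, 7->2.5, 10->4, 12->5, 13->6, 14->7, 15->8, 18->9, 19->10, 20->11, 23->12, 25->13, 26->14, 28->15, 31->16
Step 2: Rank sum for X: R1 = 2.5 + 4 + 5 + 7 + 9 + 10 + 12 + 14 = 63.5.
Step 3: U_X = R1 - n1(n1+1)/2 = 63.5 - 8*9/2 = 63.5 - 36 = 27.5.
       U_Y = n1*n2 - U_X = 64 - 27.5 = 36.5.
Step 4: Ties are present, so use the tie-corrected normal approximation (with continuity correction) for the p-value.
Step 5: p-value = 0.674198; compare to alpha = 0.05. fail to reject H0.

U_X = 27.5, p = 0.674198, fail to reject H0 at alpha = 0.05.


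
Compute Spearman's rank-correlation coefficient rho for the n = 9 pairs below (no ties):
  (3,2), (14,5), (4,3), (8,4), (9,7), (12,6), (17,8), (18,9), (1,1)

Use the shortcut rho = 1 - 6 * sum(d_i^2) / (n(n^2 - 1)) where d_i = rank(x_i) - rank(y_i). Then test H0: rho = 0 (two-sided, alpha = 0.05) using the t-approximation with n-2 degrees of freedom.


Step 1: Rank x and y separately (midranks; no ties here).
rank(x): 3->2, 14->7, 4->3, 8->4, 9->5, 12->6, 17->8, 18->9, 1->1
rank(y): 2->2, 5->5, 3->3, 4->4, 7->7, 6->6, 8->8, 9->9, 1->1
Step 2: d_i = R_x(i) - R_y(i); compute d_i^2.
  (2-2)^2=0, (7-5)^2=4, (3-3)^2=0, (4-4)^2=0, (5-7)^2=4, (6-6)^2=0, (8-8)^2=0, (9-9)^2=0, (1-1)^2=0
sum(d^2) = 8.
Step 3: rho = 1 - 6*8 / (9*(9^2 - 1)) = 1 - 48/720 = 0.933333.
Step 4: Under H0, t = rho * sqrt((n-2)/(1-rho^2)) = 6.8783 ~ t(7).
Step 5: Two-sided p-value from the t-distribution with 7 df = 0.000236.
Step 6: alpha = 0.05. reject H0.

rho = 0.9333, p = 0.000236, reject H0 at alpha = 0.05.
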